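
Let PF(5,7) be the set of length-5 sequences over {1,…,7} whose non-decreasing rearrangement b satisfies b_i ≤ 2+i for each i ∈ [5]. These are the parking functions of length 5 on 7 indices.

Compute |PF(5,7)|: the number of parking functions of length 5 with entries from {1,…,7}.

Count = 3·8^4 = 3 · 4096 = 12288 (Pollak)
Example (2,5,5,6,2) → sorted (2,2,5,5,6): b_i ≤ 2+i ∀i, a PF.

12288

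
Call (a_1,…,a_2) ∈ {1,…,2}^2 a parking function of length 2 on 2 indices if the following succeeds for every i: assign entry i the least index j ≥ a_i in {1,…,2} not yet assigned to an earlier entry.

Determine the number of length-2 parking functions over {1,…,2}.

3

Count = (2+1−2)·(2+1)^{2−1} = 1·3 = 3 [KW]
Example (1,1) → sorted (1,1): b_i ≤ i ∀i, a PF.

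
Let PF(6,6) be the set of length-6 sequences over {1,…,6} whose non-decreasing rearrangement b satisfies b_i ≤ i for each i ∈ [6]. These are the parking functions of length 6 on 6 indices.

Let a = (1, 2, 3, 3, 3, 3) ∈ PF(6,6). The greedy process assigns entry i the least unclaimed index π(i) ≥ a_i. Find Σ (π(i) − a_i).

Σπ(i) = 1+…+6 = 21; Σa = 1+2+3+3+3+3 = 15; disp = 21−15 = 6.

6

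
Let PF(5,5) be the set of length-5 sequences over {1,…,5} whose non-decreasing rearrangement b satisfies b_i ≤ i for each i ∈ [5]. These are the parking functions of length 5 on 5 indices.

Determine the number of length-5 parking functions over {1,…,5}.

#PF = (5+1−5)·(5+1)^{5−1} = 1 · 1296 = 1296 [KW]
Example (2,4,3,2,1) → sorted (1,2,2,3,4): b_i ≤ i ∀i, a PF.

1296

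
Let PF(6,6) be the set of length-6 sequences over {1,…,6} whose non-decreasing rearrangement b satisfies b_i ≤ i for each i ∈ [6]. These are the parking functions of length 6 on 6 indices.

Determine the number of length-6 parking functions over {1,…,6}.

16807

|PF(6,6)| = (6−6+1)·(6+1)^(6−1) = 1 · 16807 = 16807 (Konheim–Weiss)
One tuple (5,4,3,1,2,4) → sorted (1,2,3,4,4,5): b_i ≤ i ∀i, a PF.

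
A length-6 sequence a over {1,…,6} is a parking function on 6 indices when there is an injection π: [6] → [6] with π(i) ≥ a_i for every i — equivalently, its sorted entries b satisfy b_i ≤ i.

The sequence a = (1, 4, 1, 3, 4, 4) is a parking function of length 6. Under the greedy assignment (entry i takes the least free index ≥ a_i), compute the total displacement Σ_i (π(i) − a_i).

4

Σπ = 21 ({1..6} each once); Σa = 1+4+1+3+4+4 = 17; disp = 21−17 = 4.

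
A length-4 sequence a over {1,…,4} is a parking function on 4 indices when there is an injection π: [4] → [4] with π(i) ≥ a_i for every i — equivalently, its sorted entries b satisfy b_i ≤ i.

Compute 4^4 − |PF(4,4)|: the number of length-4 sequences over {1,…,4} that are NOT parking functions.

#PF = (4+1−4)·(4+1)^{4−1} = 1×125 = 125 (Pollak)
E.g. (4,2,4,2) → sorted (2,2,4,4): b_1=2>1, not a PF.
So 256 − 125 = 131 fail.

131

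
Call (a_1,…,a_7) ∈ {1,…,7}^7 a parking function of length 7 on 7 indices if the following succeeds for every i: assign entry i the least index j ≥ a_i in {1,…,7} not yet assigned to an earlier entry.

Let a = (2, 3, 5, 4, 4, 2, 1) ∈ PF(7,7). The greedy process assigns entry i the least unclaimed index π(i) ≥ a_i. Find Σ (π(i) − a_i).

7

Σπ(i) = 1+…+7 = 28; Σa = 2+3+5+4+4+2+1 = 21; disp = 28−21 = 7.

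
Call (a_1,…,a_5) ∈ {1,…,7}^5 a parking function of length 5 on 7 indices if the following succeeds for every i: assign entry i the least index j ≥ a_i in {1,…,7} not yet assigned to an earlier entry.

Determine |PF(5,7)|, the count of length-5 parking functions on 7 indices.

12288

|PF| = (7−5+1)·(7+1)^(5−1) = 3 · 4096 = 12288 (Pollak)
One tuple (7,2,6,1,1) → sorted (1,1,2,6,7): b_i ≤ 2+i ∀i, a PF.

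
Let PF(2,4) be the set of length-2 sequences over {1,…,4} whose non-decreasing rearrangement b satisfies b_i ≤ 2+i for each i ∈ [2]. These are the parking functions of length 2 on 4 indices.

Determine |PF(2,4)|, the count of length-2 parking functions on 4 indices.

15

|PF(2,4)| = (5−2)·5^(2−1) = 3 · 5 = 15 [KW]
One tuple (4,2) → sorted (2,4): b_i ≤ 2+i ∀i, a PF.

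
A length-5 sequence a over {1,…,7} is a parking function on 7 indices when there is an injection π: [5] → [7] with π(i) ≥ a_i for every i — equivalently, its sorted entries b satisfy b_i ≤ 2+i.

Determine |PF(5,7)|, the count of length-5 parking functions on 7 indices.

12288

#PF = (8−5)·8^(5−1) = 3 · 4096 = 12288 (Konheim–Weiss)
E.g. (2,4,1,6,4) → sorted (1,2,4,4,6): b_i ≤ 2+i ∀i, a PF.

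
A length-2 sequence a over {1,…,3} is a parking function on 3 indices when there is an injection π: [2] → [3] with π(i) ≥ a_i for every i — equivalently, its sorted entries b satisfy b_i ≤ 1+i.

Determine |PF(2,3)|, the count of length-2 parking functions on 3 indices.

#PF = (3−2+1)·(3+1)^(2−1) = 2·4 = 8 (Konheim–Weiss)
One tuple (2,3) → sorted (2,3): b_i ≤ 1+i ∀i, a PF.

8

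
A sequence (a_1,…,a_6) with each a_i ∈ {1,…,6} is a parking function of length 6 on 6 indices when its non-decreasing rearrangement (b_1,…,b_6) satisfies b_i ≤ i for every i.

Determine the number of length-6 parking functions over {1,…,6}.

16807

Count = (6−6+1)·(6+1)^(6−1) = 1 · 16807 = 16807 [KW]
Example (5,2,4,1,3,4) → sorted (1,2,3,4,4,5): b_i ≤ i ∀i, a PF.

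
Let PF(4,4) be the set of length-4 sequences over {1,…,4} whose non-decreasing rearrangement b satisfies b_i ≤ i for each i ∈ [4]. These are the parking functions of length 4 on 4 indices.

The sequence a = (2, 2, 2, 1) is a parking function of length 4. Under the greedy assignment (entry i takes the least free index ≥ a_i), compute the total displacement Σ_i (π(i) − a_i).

Σπ = 4·5/2 = 10 (π permutes [4]); Σa = 2+2+2+1 = 7; disp = 10−7 = 3.

3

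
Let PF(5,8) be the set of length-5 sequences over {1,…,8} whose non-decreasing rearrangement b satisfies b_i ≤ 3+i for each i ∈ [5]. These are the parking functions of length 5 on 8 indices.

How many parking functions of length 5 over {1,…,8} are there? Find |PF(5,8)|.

|PF| = 4·9^4 = 4·6561 = 26244 [KW]
E.g. (7,5,5,2,1) → sorted (1,2,5,5,7): b_i ≤ 3+i ∀i, a PF.

26244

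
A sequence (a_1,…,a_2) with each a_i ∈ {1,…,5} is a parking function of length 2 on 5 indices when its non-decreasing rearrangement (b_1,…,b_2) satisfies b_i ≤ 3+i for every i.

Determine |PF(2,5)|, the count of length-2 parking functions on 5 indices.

24

|PF(2,5)| = (5+1−2)·(5+1)^{2−1} = 4×6 = 24 [KW]
E.g. (4,1) → sorted (1,4): b_i ≤ 3+i ∀i, a PF.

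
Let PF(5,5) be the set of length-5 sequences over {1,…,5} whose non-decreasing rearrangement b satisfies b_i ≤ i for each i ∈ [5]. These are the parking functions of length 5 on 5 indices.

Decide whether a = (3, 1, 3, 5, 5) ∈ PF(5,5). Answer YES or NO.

Order a: b = (1, 3, 3, 5, 5).
  b_1=1 ≤ 1
  b_2=3 > 2
  fails at i=2 ⇒ NO

NO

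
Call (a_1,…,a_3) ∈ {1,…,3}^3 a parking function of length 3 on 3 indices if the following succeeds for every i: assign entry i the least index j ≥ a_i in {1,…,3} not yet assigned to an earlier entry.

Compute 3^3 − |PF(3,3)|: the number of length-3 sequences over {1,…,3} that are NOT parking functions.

11

#PF = (3+1−3)·(3+1)^{3−1} = 1 · 16 = 16 (Konheim–Weiss)
E.g. (3,3,3) → sorted (3,3,3): b_1=3>1, not a PF.
3^3 − 16 = 27 − 16 = 11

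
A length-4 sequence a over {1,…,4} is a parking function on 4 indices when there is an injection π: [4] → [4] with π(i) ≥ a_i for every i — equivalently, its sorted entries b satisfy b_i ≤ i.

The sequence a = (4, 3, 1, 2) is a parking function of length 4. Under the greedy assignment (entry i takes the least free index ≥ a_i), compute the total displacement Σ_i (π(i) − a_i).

0

Σπ = 10 ({1..4} each once); Σa = 4+3+1+2 = 10; disp = 10−10 = 0.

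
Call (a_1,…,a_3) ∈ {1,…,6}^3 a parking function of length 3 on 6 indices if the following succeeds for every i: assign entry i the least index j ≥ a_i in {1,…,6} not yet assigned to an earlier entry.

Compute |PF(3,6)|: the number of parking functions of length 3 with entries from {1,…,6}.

196

Count = (7−3)·7^(3−1) = 4×49 = 196
Check (3,5,1) → sorted (1,3,5): b_i ≤ 3+i ∀i, a PF.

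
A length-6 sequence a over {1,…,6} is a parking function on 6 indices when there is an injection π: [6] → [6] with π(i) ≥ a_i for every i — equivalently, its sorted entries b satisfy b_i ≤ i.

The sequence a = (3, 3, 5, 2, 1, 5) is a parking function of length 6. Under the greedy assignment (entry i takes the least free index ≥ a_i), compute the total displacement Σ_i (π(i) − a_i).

Σπ(i) = 1+…+6 = 21; Σa = 3+3+5+2+1+5 = 19; disp = 21−19 = 2.

2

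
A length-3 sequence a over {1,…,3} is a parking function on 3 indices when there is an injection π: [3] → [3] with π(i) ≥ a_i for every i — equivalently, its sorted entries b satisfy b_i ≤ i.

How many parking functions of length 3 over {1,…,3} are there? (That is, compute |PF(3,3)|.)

16

|PF| = (3+1−3)·(3+1)^{3−1} = 1×16 = 16 (Pollak)
Example (1,1,1) → sorted (1,1,1): b_i ≤ i ∀i, a PF.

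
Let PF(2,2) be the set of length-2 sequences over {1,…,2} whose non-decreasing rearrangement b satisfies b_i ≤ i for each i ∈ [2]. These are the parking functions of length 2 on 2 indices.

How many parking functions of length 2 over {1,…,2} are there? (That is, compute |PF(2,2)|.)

3

Count = (2−2+1)·(2+1)^(2−1) = 1·3 = 3 (Pollak)
One tuple (1,2) → sorted (1,2): b_i ≤ i ∀i, a PF.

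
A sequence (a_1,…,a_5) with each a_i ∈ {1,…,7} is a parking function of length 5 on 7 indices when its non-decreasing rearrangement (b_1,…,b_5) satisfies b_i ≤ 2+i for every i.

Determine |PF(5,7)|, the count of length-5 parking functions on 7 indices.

|PF| = (7+1−5)·(7+1)^{5−1} = 3 · 4096 = 12288 (Pollak)
E.g. (7,2,1,4,5) → sorted (1,2,4,5,7): b_i ≤ 2+i ∀i, a PF.

12288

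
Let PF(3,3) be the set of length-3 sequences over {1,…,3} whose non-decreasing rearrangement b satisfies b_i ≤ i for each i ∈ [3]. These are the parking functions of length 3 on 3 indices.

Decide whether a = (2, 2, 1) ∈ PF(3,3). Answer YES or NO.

YES

Sorted: b = (1, 2, 2).
  b_1=1 ≤ 1
  b_2=2 ≤ 2
  b_3=2 ≤ 3
All bounds hold ⇒ YES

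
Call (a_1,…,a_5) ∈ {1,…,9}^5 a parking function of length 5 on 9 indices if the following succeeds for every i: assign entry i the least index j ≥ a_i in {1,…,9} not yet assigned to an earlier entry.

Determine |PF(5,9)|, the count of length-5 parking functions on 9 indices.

#PF = 5·10^4 = 5·10000 = 50000 (Konheim–Weiss)
Check (2,1,5,7,4) → sorted (1,2,4,5,7): b_i ≤ 4+i ∀i, a PF.

50000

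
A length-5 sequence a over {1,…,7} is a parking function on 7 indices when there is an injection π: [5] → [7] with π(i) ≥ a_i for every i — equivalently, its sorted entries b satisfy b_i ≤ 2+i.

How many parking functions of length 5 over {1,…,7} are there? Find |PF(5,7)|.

Count = (8−5)·8^(5−1) = 3×4096 = 12288 (Pollak)
One tuple (4,6,4,2,2) → sorted (2,2,4,4,6): b_i ≤ 2+i ∀i, a PF.

12288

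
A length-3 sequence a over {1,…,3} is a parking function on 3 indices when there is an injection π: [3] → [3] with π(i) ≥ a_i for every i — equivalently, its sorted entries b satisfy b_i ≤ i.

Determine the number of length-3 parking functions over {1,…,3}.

#PF = (3+1−3)·(3+1)^{3−1} = 1 · 16 = 16 (Konheim–Weiss)
Example (3,1,1) → sorted (1,1,3): b_i ≤ i ∀i, a PF.

16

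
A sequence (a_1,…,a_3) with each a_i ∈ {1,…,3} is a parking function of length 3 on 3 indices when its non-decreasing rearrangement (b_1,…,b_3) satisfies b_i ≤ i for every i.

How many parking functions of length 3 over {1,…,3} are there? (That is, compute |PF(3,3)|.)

16

|PF| = (3−3+1)·(3+1)^(3−1) = 1·16 = 16 [KW]
E.g. (3,1,1) → sorted (1,1,3): b_i ≤ i ∀i, a PF.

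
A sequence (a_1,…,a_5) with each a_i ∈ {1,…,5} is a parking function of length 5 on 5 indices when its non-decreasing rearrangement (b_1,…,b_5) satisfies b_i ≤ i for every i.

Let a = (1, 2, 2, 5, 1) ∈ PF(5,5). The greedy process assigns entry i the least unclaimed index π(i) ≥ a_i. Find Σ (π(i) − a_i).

4

Σπ = 15 ({1..5} each once); Σa = 1+2+2+5+1 = 11; disp = 15−11 = 4.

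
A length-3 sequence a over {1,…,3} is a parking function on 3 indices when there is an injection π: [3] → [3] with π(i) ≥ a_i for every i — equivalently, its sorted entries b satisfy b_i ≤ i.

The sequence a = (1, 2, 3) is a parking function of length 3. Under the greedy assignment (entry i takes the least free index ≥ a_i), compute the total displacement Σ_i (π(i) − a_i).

0

Σπ = 3·4/2 = 6 (π permutes [3]); Σa = 1+2+3 = 6; disp = 6−6 = 0.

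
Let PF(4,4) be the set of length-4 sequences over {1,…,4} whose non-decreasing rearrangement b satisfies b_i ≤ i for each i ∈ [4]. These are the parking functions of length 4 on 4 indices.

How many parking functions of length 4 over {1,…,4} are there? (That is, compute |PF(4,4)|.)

|PF| = 1·5^3 = 1·125 = 125 [KW]
Check (2,1,1,2) → sorted (1,1,2,2): b_i ≤ i ∀i, a PF.

125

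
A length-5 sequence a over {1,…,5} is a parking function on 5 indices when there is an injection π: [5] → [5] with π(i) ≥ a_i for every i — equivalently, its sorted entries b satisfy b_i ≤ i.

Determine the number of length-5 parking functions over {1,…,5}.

1296

|PF(5,5)| = (5−5+1)·(5+1)^(5−1) = 1×1296 = 1296 (Pollak)
E.g. (2,5,2,1,1) → sorted (1,1,2,2,5): b_i ≤ i ∀i, a PF.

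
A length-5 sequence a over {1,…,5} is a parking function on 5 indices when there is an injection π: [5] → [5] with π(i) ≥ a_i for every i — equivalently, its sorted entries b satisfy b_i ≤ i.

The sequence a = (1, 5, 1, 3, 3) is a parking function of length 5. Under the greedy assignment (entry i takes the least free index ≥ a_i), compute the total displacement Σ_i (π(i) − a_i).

Σπ = 5·6/2 = 15 (π permutes [5]); Σa = 1+5+1+3+3 = 13; disp = 15−13 = 2.

2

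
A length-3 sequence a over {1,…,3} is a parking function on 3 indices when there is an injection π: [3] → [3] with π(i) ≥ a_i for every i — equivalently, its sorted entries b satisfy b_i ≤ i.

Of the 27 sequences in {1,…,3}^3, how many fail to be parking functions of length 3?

11

|PF| = (4−3)·4^(3−1) = 1·16 = 16 (Pollak)
Check (3,2,3) → sorted (2,3,3): b_1=2>1, not a PF.
So 27 − 16 = 11 fail.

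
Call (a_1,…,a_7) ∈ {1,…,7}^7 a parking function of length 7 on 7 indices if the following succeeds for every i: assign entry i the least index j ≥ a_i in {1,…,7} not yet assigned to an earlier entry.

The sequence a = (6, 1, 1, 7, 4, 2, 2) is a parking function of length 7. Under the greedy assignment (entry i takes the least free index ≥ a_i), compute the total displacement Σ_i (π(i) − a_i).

Σπ = 7·8/2 = 28 (π permutes [7]); Σa = 6+1+1+7+4+2+2 = 23; disp = 28−23 = 5.

5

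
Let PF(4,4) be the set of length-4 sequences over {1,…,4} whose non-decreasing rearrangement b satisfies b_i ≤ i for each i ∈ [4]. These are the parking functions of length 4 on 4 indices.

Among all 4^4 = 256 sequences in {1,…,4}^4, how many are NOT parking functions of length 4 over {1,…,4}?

131

|PF(4,4)| = (4+1−4)·(4+1)^{4−1} = 1 · 125 = 125 [KW]
E.g. (4,2,4,4) → sorted (2,4,4,4): b_1=2>1, not a PF.
4^4 − 125 = 256 − 125 = 131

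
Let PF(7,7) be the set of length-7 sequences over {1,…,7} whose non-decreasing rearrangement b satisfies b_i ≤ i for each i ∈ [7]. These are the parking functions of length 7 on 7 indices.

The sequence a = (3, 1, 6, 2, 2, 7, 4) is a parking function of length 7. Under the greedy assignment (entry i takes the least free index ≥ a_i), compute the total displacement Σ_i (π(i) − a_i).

Σπ = 7·8/2 = 28 (π permutes [7]); Σa = 3+1+6+2+2+7+4 = 25; disp = 28−25 = 3.

3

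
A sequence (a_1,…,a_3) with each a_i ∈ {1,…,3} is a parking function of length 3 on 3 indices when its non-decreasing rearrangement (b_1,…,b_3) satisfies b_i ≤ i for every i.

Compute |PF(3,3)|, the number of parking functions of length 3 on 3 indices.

16

|PF(3,3)| = (4−3)·4^(3−1) = 1·16 = 16
One tuple (2,2,1) → sorted (1,2,2): b_i ≤ i ∀i, a PF.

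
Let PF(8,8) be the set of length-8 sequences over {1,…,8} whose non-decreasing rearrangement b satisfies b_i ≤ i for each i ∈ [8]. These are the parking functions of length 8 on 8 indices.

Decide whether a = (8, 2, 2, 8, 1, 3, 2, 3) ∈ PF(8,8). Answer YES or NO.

NO

Order a: b = (1, 2, 2, 2, 3, 3, 8, 8).
  b_1=1 ≤ 1
  b_2=2 ≤ 2
  b_3=2 ≤ 3
  b_4=2 ≤ 4
  b_5=3 ≤ 5
  b_6=3 ≤ 6
  b_7=8 > 7
  fails at i=7 ⇒ NO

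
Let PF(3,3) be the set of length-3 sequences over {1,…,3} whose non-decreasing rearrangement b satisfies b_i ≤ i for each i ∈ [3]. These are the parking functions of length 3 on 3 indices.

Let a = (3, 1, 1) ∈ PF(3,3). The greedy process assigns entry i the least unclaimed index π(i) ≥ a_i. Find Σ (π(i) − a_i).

1

Σπ(i) = 1+…+3 = 6; Σa = 3+1+1 = 5; disp = 6−5 = 1.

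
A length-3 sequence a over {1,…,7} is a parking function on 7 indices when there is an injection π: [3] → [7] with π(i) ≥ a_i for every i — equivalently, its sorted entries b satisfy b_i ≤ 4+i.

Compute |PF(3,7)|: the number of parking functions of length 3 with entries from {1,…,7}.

|PF| = (7+1−3)·(7+1)^{3−1} = 5 · 64 = 320 (Pollak)
Example (6,7,1) → sorted (1,6,7): b_i ≤ 4+i ∀i, a PF.

320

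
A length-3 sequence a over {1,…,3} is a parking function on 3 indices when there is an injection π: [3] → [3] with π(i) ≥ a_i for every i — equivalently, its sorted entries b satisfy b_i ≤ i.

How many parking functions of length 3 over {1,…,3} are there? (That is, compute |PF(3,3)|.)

16

|PF(3,3)| = (3+1−3)·(3+1)^{3−1} = 1×16 = 16
E.g. (2,1,1) → sorted (1,1,2): b_i ≤ i ∀i, a PF.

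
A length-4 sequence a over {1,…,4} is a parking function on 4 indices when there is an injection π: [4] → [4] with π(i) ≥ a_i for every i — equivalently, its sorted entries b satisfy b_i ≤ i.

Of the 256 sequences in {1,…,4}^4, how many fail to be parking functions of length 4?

|PF| = (4−4+1)·(4+1)^(4−1) = 1 · 125 = 125 (Pollak)
Check (2,4,4,3) → sorted (2,3,4,4): b_1=2>1, not a PF.
So 256 − 125 = 131 fail.

131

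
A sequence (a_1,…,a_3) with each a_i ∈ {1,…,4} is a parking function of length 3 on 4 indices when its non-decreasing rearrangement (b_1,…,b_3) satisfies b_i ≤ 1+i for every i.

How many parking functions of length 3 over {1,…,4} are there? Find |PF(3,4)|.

|PF| = (4−3+1)·(4+1)^(3−1) = 2·25 = 50
One tuple (4,2,3) → sorted (2,3,4): b_i ≤ 1+i ∀i, a PF.

50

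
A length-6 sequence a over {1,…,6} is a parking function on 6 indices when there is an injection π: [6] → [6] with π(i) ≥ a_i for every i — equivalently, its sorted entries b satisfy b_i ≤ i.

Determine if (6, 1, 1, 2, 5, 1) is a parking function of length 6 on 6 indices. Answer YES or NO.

YES

Order a: b = (1, 1, 1, 2, 5, 6).
  b_1=1 ≤ 1
  b_2=1 ≤ 2
  b_3=1 ≤ 3
  b_4=2 ≤ 4
  b_5=5 ≤ 5
  b_6=6 ≤ 6
All bounds hold ⇒ YES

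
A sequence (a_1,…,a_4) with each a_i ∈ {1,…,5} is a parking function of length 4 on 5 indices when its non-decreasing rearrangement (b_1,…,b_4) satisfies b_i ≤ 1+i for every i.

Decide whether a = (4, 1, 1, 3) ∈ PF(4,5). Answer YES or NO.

Order a: b = (1, 1, 3, 4).
  b_1=1 ≤ 2
  b_2=1 ≤ 3
  b_3=3 ≤ 4
  b_4=4 ≤ 5
All bounds hold ⇒ YES

YES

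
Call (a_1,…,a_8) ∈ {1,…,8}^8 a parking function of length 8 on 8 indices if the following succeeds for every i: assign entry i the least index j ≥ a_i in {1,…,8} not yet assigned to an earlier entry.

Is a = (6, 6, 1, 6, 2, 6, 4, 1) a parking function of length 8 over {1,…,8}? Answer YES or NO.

NO

Sorted: b = (1, 1, 2, 4, 6, 6, 6, 6).
  b_1=1 ≤ 1
  b_2=1 ≤ 2
  b_3=2 ≤ 3
  b_4=4 ≤ 4
  b_5=6 > 5
  fails at i=5 ⇒ NO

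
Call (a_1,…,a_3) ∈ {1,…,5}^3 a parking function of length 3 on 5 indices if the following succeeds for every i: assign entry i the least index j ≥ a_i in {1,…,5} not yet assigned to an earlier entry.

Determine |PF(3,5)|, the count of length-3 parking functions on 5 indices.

Count = 3·6^2 = 3 · 36 = 108 (Konheim–Weiss)
Check (4,5,2) → sorted (2,4,5): b_i ≤ 2+i ∀i, a PF.

108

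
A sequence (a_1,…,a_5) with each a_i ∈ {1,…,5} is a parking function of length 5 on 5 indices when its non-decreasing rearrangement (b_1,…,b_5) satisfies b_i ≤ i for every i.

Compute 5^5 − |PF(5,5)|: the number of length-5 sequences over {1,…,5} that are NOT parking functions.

|PF| = (5−5+1)·(5+1)^(5−1) = 1 · 1296 = 1296
Example (4,5,2,2,5) → sorted (2,2,4,5,5): b_1=2>1, not a PF.
Total 3125; non-PF = 3125−1296 = 1829

1829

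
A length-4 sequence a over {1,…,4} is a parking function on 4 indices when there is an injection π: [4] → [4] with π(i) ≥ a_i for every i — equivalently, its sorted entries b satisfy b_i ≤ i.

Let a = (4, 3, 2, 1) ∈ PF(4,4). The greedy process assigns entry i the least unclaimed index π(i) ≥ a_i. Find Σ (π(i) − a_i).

0

Σπ(i) = 1+…+4 = 10; Σa = 4+3+2+1 = 10; disp = 10−10 = 0.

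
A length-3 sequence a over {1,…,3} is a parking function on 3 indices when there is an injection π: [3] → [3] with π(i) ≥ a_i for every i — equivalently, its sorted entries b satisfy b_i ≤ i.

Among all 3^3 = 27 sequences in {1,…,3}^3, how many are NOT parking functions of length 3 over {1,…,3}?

11

|PF| = (3−3+1)·(3+1)^(3−1) = 1 · 16 = 16 (Pollak)
Check (3,3,3) → sorted (3,3,3): b_1=3>1, not a PF.
3^3 − 16 = 27 − 16 = 11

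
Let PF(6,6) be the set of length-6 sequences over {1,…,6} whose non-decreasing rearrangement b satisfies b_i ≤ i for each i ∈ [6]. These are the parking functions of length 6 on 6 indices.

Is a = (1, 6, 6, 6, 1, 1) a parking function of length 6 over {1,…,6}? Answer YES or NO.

NO

Sorted: b = (1, 1, 1, 6, 6, 6).
  b_1=1 ≤ 1
  b_2=1 ≤ 2
  b_3=1 ≤ 3
  b_4=6 > 4
  fails at i=4 ⇒ NO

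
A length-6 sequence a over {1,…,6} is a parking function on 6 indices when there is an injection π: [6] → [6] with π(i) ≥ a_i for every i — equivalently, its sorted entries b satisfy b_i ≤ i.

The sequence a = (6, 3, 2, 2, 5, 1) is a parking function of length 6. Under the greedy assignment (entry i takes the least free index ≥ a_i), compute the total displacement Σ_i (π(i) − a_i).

2

Σπ = 6·7/2 = 21 (π permutes [6]); Σa = 6+3+2+2+5+1 = 19; disp = 21−19 = 2.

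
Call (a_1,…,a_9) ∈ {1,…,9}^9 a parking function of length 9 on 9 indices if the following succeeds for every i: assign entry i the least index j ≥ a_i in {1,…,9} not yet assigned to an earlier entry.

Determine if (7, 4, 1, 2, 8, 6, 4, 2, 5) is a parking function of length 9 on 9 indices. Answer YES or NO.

Rearranged: b = (1, 2, 2, 4, 4, 5, 6, 7, 8).
  b_1=1 ≤ 1
  b_2=2 ≤ 2
  b_3=2 ≤ 3
  b_4=4 ≤ 4
  b_5=4 ≤ 5
  b_6=5 ≤ 6
  b_7=6 ≤ 7
  b_8=7 ≤ 8
  b_9=8 ≤ 9
All bounds hold ⇒ YES

YES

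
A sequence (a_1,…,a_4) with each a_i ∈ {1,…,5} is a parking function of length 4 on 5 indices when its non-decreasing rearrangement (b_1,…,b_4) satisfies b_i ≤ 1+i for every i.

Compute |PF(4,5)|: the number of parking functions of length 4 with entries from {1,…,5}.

432

Count = (5+1−4)·(5+1)^{4−1} = 2 · 216 = 432 (Pollak)
Example (5,2,3,1) → sorted (1,2,3,5): b_i ≤ 1+i ∀i, a PF.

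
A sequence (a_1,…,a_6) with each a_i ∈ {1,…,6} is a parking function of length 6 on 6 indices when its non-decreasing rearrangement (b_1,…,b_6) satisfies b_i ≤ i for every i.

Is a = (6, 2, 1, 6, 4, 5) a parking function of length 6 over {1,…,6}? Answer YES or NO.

Sorted: b = (1, 2, 4, 5, 6, 6).
  b_1=1 ≤ 1
  b_2=2 ≤ 2
  b_3=4 > 3
  fails at i=3 ⇒ NO

NO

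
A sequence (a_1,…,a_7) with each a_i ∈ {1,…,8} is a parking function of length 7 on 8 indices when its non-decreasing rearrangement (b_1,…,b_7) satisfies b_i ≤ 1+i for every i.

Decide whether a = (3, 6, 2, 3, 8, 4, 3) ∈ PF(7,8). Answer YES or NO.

YES

Order a: b = (2, 3, 3, 3, 4, 6, 8).
  b_1=2 ≤ 2
  b_2=3 ≤ 3
  b_3=3 ≤ 4
  b_4=3 ≤ 5
  b_5=4 ≤ 6
  b_6=6 ≤ 7
  b_7=8 ≤ 8
All bounds hold ⇒ YES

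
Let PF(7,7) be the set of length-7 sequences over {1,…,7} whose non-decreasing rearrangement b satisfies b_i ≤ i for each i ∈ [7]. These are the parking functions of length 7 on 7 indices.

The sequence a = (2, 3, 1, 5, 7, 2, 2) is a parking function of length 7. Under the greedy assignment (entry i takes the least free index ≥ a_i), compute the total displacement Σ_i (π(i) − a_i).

6

Σπ(i) = 1+…+7 = 28; Σa = 2+3+1+5+7+2+2 = 22; disp = 28−22 = 6.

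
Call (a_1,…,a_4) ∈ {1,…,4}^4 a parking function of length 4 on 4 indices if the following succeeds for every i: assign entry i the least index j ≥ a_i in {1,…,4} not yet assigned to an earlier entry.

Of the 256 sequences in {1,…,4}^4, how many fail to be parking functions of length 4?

131

|PF| = (4−4+1)·(4+1)^(4−1) = 1×125 = 125
E.g. (3,2,3,3) → sorted (2,3,3,3): b_1=2>1, not a PF.
4^4 − 125 = 256 − 125 = 131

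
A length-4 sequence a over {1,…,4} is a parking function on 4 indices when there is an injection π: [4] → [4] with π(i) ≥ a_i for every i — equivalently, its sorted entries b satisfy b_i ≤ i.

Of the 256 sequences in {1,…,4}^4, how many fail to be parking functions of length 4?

#PF = (4−4+1)·(4+1)^(4−1) = 1×125 = 125
Check (2,3,4,4) → sorted (2,3,4,4): b_1=2>1, not a PF.
4^4 − 125 = 256 − 125 = 131

131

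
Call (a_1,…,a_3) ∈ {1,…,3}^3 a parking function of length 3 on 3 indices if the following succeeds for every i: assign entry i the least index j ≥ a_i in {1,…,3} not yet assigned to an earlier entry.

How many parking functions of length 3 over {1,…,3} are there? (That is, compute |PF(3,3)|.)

16

|PF(3,3)| = (4−3)·4^(3−1) = 1×16 = 16 (Pollak)
One tuple (1,1,3) → sorted (1,1,3): b_i ≤ i ∀i, a PF.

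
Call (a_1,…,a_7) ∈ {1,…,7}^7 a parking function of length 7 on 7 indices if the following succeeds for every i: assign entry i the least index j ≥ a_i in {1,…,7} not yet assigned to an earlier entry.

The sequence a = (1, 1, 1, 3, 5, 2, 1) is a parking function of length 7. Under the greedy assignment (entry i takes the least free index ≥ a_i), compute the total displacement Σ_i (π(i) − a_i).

14

Σπ(i) = 1+…+7 = 28; Σa = 1+1+1+3+5+2+1 = 14; disp = 28−14 = 14.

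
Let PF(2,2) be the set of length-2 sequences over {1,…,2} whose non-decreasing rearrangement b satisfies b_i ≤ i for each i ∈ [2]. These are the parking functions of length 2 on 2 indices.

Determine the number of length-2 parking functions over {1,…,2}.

|PF(2,2)| = (2−2+1)·(2+1)^(2−1) = 1×3 = 3 [KW]
Example (2,1) → sorted (1,2): b_i ≤ i ∀i, a PF.

3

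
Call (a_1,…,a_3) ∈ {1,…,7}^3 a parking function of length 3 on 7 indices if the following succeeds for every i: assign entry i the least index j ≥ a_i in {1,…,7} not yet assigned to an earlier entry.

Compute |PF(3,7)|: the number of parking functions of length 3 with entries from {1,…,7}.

#PF = (7+1−3)·(7+1)^{3−1} = 5×64 = 320
E.g. (1,3,3) → sorted (1,3,3): b_i ≤ 4+i ∀i, a PF.

320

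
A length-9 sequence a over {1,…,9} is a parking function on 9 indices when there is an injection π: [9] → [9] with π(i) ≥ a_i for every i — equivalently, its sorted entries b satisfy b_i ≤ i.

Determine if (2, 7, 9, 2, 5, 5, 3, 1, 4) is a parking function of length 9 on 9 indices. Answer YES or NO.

YES

Rearranged: b = (1, 2, 2, 3, 4, 5, 5, 7, 9).
  b_1=1 ≤ 1
  b_2=2 ≤ 2
  b_3=2 ≤ 3
  b_4=3 ≤ 4
  b_5=4 ≤ 5
  b_6=5 ≤ 6
  b_7=5 ≤ 7
  b_8=7 ≤ 8
  b_9=9 ≤ 9
All bounds hold ⇒ YES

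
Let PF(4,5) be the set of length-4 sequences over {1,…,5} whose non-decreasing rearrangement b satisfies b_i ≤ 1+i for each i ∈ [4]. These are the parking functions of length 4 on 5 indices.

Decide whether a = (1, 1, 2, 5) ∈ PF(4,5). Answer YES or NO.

Order a: b = (1, 1, 2, 5).
  b_1=1 ≤ 2
  b_2=1 ≤ 3
  b_3=2 ≤ 4
  b_4=5 ≤ 5
All bounds hold ⇒ YES

YES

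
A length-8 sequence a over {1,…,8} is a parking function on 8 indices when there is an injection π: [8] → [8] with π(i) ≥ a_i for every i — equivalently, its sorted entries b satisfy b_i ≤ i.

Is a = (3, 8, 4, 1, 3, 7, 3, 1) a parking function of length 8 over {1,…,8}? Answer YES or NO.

YES

Order a: b = (1, 1, 3, 3, 3, 4, 7, 8).
  b_1=1 ≤ 1
  b_2=1 ≤ 2
  b_3=3 ≤ 3
  b_4=3 ≤ 4
  b_5=3 ≤ 5
  b_6=4 ≤ 6
  b_7=7 ≤ 7
  b_8=8 ≤ 8
All bounds hold ⇒ YES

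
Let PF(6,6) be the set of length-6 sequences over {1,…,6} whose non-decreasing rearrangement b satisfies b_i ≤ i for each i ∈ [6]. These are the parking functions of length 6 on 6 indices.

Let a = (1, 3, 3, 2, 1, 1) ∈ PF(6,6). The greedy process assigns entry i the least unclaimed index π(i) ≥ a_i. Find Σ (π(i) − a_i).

Σπ = 21 ({1..6} each once); Σa = 1+3+3+2+1+1 = 11; disp = 21−11 = 10.

10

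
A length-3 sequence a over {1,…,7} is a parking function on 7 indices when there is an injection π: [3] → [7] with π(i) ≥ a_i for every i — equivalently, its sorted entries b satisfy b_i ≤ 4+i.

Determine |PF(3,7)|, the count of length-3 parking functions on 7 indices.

320

Count = 5·8^2 = 5·64 = 320 [KW]
One tuple (5,3,5) → sorted (3,5,5): b_i ≤ 4+i ∀i, a PF.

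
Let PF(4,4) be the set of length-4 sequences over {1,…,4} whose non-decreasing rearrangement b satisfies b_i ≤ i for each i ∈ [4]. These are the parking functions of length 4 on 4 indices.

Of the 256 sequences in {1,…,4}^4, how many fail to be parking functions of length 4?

|PF(4,4)| = (4−4+1)·(4+1)^(4−1) = 1·125 = 125 (Konheim–Weiss)
Example (3,4,4,4) → sorted (3,4,4,4): b_1=3>1, not a PF.
Total 256; non-PF = 256−125 = 131

131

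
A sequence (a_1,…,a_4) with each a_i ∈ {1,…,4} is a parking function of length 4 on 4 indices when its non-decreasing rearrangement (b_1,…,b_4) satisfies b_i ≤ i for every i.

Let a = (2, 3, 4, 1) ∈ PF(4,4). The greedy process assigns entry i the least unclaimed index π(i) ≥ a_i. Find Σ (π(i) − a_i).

Σπ = 10 ({1..4} each once); Σa = 2+3+4+1 = 10; disp = 10−10 = 0.

0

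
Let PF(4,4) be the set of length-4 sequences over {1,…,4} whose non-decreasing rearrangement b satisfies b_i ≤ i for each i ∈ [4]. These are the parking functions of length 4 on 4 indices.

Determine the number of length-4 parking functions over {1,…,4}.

Count = (5−4)·5^(4−1) = 1×125 = 125
One tuple (1,2,2,1) → sorted (1,1,2,2): b_i ≤ i ∀i, a PF.

125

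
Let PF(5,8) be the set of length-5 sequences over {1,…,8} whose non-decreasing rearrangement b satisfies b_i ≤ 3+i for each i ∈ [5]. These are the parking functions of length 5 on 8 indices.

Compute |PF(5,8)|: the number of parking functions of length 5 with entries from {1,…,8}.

26244

|PF| = (9−5)·9^(5−1) = 4 · 6561 = 26244 (Pollak)
E.g. (3,8,2,4,4) → sorted (2,3,4,4,8): b_i ≤ 3+i ∀i, a PF.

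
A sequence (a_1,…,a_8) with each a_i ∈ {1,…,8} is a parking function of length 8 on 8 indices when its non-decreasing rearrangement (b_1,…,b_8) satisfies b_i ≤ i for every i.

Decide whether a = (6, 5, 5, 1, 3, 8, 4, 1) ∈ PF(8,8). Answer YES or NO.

YES

Rearranged: b = (1, 1, 3, 4, 5, 5, 6, 8).
  b_1=1 ≤ 1
  b_2=1 ≤ 2
  b_3=3 ≤ 3
  b_4=4 ≤ 4
  b_5=5 ≤ 5
  b_6=5 ≤ 6
  b_7=6 ≤ 7
  b_8=8 ≤ 8
All bounds hold ⇒ YES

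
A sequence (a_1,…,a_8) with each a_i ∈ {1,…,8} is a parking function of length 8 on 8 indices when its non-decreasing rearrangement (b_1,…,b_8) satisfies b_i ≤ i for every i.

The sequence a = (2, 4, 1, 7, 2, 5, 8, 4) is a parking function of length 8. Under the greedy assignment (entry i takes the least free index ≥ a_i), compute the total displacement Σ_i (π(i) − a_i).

Σπ(i) = 1+…+8 = 36; Σa = 2+4+1+7+2+5+8+4 = 33; disp = 36−33 = 3.

3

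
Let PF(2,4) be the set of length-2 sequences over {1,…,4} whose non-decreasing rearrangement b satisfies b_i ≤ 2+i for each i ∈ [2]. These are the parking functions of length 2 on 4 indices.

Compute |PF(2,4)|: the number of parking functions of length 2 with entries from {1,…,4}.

15

|PF(2,4)| = (4+1−2)·(4+1)^{2−1} = 3 · 5 = 15 (Pollak)
One tuple (2,2) → sorted (2,2): b_i ≤ 2+i ∀i, a PF.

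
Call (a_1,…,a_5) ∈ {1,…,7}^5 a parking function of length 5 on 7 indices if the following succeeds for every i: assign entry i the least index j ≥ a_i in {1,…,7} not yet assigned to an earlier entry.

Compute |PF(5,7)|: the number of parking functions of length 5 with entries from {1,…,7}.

12288

#PF = (7+1−5)·(7+1)^{5−1} = 3×4096 = 12288
Example (6,4,4,3,7) → sorted (3,4,4,6,7): b_i ≤ 2+i ∀i, a PF.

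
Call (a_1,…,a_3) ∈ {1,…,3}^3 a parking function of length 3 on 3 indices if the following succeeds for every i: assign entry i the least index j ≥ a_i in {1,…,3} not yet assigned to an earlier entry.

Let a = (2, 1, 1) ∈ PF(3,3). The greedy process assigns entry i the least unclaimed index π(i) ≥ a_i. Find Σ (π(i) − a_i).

Σπ = 3·4/2 = 6 (π permutes [3]); Σa = 2+1+1 = 4; disp = 6−4 = 2.

2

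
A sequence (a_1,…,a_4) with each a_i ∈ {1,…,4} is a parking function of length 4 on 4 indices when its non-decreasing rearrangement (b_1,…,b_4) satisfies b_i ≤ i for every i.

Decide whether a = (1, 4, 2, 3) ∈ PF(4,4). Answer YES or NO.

YES

Order a: b = (1, 2, 3, 4).
  b_1=1 ≤ 1
  b_2=2 ≤ 2
  b_3=3 ≤ 3
  b_4=4 ≤ 4
All bounds hold ⇒ YES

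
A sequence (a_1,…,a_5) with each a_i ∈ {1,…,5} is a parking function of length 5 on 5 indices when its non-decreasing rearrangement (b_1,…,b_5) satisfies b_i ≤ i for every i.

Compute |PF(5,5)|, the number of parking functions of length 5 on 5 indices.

1296

#PF = 1·6^4 = 1·1296 = 1296 (Konheim–Weiss)
One tuple (1,1,5,1,3) → sorted (1,1,1,3,5): b_i ≤ i ∀i, a PF.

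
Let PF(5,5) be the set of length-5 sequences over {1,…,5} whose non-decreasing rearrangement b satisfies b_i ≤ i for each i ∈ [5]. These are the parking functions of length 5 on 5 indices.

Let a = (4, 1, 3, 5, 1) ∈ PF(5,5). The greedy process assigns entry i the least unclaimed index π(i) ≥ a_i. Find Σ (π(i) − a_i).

Σπ = 15 ({1..5} each once); Σa = 4+1+3+5+1 = 14; disp = 15−14 = 1.

1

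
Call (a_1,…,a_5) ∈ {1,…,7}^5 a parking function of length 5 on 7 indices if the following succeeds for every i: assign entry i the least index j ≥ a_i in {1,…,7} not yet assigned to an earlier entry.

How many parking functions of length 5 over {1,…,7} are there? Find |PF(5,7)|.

|PF(5,7)| = (8−5)·8^(5−1) = 3 · 4096 = 12288 (Konheim–Weiss)
E.g. (7,3,5,2,3) → sorted (2,3,3,5,7): b_i ≤ 2+i ∀i, a PF.

12288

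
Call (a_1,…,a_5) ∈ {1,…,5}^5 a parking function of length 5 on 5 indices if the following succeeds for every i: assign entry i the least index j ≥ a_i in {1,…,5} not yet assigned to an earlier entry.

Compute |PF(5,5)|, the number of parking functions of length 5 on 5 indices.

1296

#PF = (5+1−5)·(5+1)^{5−1} = 1 · 1296 = 1296 (Pollak)
Check (2,4,1,1,2) → sorted (1,1,2,2,4): b_i ≤ i ∀i, a PF.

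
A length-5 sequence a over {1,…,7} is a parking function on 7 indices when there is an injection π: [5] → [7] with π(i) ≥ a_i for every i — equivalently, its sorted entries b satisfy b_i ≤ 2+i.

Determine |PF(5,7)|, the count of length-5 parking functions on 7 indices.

12288

Count = 3·8^4 = 3·4096 = 12288 (Konheim–Weiss)
One tuple (3,6,5,7,1) → sorted (1,3,5,6,7): b_i ≤ 2+i ∀i, a PF.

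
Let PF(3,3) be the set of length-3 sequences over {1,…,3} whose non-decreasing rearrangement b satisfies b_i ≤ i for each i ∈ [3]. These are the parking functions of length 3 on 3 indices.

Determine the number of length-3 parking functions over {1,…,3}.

Count = (3−3+1)·(3+1)^(3−1) = 1·16 = 16
E.g. (1,1,2) → sorted (1,1,2): b_i ≤ i ∀i, a PF.

16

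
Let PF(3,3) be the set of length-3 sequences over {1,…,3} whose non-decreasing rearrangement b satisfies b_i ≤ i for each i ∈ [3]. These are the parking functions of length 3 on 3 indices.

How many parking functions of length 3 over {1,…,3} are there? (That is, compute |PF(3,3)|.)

16

|PF(3,3)| = (3+1−3)·(3+1)^{3−1} = 1·16 = 16 (Pollak)
Check (1,2,2) → sorted (1,2,2): b_i ≤ i ∀i, a PF.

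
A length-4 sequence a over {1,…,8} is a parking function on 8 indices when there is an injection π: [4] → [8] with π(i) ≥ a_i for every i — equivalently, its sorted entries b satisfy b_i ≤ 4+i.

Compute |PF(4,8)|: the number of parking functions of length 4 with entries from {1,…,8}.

3645

Count = 5·9^3 = 5·729 = 3645 (Konheim–Weiss)
Check (4,3,8,7) → sorted (3,4,7,8): b_i ≤ 4+i ∀i, a PF.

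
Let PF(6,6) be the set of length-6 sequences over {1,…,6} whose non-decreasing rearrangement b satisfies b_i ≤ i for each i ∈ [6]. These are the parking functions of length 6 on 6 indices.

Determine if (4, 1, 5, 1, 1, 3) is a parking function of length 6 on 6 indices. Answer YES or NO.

YES

Rearranged: b = (1, 1, 1, 3, 4, 5).
  b_1=1 ≤ 1
  b_2=1 ≤ 2
  b_3=1 ≤ 3
  b_4=3 ≤ 4
  b_5=4 ≤ 5
  b_6=5 ≤ 6
All bounds hold ⇒ YES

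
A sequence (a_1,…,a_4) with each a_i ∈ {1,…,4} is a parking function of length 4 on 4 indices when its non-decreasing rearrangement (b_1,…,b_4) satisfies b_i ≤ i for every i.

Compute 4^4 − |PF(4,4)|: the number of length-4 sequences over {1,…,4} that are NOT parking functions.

#PF = 1·5^3 = 1 · 125 = 125 (Konheim–Weiss)
E.g. (4,2,2,4) → sorted (2,2,4,4): b_1=2>1, not a PF.
So 256 − 125 = 131 fail.

131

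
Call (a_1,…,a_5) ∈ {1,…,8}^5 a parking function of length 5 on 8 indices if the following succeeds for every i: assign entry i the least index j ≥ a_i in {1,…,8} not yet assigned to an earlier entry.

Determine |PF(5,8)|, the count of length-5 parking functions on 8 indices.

26244

#PF = 4·9^4 = 4·6561 = 26244
E.g. (3,2,7,8,4) → sorted (2,3,4,7,8): b_i ≤ 3+i ∀i, a PF.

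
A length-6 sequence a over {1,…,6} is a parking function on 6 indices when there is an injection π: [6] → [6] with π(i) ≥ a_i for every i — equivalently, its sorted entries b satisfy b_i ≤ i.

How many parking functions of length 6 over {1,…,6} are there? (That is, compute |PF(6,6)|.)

16807

Count = (7−6)·7^(6−1) = 1×16807 = 16807 (Pollak)
E.g. (3,1,1,6,3,2) → sorted (1,1,2,3,3,6): b_i ≤ i ∀i, a PF.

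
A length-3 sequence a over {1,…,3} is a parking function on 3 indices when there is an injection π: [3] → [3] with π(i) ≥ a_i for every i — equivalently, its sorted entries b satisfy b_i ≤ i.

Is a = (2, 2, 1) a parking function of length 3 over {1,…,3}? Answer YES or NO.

YES

Order a: b = (1, 2, 2).
  b_1=1 ≤ 1
  b_2=2 ≤ 2
  b_3=2 ≤ 3
All bounds hold ⇒ YES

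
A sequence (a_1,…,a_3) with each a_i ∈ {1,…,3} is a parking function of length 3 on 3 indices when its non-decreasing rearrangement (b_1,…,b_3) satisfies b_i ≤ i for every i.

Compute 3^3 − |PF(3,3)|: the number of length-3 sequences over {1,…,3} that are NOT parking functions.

11

#PF = (3−3+1)·(3+1)^(3−1) = 1·16 = 16 (Pollak)
Check (3,3,2) → sorted (2,3,3): b_1=2>1, not a PF.
So 27 − 16 = 11 fail.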